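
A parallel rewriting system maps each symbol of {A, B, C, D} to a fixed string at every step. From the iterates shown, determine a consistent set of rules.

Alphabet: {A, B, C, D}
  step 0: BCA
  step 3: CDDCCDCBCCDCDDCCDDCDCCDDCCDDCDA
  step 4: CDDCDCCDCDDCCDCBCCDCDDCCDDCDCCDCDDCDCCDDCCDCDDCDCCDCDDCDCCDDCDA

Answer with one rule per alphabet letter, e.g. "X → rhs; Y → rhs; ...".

A->DA, B->CBC, C->CD, D->DC

  step 3 ⇒ step 4: CDDCCDCBCCDCDDCCDDCDCCDDCCDDCDA ⇒ CD·DC·DC·CD·CD·DC·CD·CBC·CD·CD·DC·CD·DC·DC·CD·CD·DC·DC·CD·DC·CD·CD·DC·DC·CD·CD·DC·DC·CD·DC·DA
    A ↦ DA
    B ↦ CBC
    C ↦ CD
    D ↦ DC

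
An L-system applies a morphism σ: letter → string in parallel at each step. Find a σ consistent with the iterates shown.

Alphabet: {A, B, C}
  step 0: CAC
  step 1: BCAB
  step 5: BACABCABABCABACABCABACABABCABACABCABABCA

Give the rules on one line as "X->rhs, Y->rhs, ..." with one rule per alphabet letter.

  step 0 ⇒ step 1: CAC ⇒ B·CA·B
    A ↦ CA
    C ↦ B
    B ↦ BA  (constrained at step 1)

A->CA, B->BA, C->B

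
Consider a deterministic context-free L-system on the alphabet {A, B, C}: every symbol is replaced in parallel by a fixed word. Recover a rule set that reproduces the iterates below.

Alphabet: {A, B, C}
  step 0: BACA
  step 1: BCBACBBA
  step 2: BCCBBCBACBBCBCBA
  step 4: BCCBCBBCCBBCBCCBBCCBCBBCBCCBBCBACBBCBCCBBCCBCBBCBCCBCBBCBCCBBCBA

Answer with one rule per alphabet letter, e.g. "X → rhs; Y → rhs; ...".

A->BA, B->BC, C->CB

  step 1 ⇒ step 2: BCBACBBA ⇒ BC·CB·BC·BA·CB·BC·BC·BA
    A ↦ BA
    B ↦ BC
    C ↦ CB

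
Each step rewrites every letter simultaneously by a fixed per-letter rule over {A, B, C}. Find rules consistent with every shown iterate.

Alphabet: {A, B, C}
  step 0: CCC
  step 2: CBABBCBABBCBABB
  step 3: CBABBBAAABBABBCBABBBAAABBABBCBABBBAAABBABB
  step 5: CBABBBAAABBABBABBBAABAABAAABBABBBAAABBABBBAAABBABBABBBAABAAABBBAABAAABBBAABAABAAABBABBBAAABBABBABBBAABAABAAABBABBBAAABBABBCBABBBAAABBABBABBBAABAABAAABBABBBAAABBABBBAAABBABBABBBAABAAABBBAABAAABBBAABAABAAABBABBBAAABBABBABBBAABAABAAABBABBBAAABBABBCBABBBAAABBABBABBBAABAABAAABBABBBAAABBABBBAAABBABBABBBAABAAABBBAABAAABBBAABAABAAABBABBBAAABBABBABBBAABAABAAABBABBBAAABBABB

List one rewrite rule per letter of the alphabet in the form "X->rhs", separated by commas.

A->BAA, B->ABB, C->CB

  step 2 ⇒ step 3: CBABBCBABBCBABB ⇒ CB·ABB·BAA·ABB·ABB·CB·ABB·BAA·ABB·ABB·CB·ABB·BAA·ABB·ABB
    A ↦ BAA
    B ↦ ABB
    C ↦ CB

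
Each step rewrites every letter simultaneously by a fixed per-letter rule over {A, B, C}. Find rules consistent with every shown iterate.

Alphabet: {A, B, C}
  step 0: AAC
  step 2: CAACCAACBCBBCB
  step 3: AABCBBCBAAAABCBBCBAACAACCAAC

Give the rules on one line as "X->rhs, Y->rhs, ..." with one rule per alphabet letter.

A->BCB, B->C, C->AA

  step 2 ⇒ step 3: CAACCAACBCBBCB ⇒ AA·BCB·BCB·AA·AA·BCB·BCB·AA·C·AA·C·C·AA·C
    A ↦ BCB
    B ↦ C
    C ↦ AA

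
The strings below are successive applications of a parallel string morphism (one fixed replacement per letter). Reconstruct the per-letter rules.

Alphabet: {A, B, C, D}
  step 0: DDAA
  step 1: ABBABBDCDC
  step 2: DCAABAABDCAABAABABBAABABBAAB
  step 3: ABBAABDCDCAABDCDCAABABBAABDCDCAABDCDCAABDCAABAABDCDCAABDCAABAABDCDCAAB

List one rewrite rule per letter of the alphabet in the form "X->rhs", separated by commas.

  step 2 ⇒ step 3: DCAABAABDCAABAABABBAABABBAAB ⇒ ABB·AAB·DC·DC·AAB·DC·DC·AAB·ABB·AAB·DC·DC·AAB·DC·DC·AAB·DC·AAB·AAB·DC·DC·AAB·DC·AAB·AAB·DC·DC·AAB
    A ↦ DC
    B ↦ AAB
    C ↦ AAB
    D ↦ ABB

A->DC, B->AAB, C->AAB, D->ABB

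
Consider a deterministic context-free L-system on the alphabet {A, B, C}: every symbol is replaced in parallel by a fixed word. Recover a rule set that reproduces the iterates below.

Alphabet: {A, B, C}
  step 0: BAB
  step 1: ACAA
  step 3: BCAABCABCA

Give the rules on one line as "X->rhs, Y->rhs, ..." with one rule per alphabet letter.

  step 0 ⇒ step 1: BAB ⇒ A·CA·A
    A ↦ CA
    B ↦ A
    C ↦ B  (constrained at step 1)

A->CA, B->A, C->B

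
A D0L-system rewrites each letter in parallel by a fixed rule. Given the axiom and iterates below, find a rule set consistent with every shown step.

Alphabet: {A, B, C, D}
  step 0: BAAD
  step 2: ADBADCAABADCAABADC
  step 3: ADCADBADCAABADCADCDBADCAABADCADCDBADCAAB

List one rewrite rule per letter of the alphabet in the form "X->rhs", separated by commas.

  step 2 ⇒ step 3: ADBADCAABADCAABADC ⇒ ADC·A·DB·ADC·A·AB·ADC·ADC·DB·ADC·A·AB·ADC·ADC·DB·ADC·A·AB
    A ↦ ADC
    B ↦ DB
    C ↦ AB
    D ↦ A

A->ADC, B->DB, C->AB, D->A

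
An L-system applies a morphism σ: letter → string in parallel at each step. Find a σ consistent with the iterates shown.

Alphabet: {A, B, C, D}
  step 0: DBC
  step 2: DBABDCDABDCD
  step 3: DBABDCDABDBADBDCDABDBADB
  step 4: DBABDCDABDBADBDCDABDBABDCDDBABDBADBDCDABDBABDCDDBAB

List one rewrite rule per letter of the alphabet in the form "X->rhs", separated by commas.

  step 3 ⇒ step 4: DBABDCDABDBADBDCDABDBADB ⇒ DB·AB·DCD·AB·DB·A·DB·DCD·AB·DB·AB·DCD·DB·AB·DB·A·DB·DCD·AB·DB·AB·DCD·DB·AB
    A ↦ DCD
    B ↦ AB
    C ↦ A
    D ↦ DB

A->DCD, B->AB, C->A, D->DB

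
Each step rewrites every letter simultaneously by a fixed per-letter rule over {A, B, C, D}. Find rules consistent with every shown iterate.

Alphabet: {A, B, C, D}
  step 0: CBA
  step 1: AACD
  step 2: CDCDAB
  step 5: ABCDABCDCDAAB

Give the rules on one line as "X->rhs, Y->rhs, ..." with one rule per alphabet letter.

A->CD, B->A, C->A, D->B

  step 1 ⇒ step 2: AACD ⇒ CD·CD·A·B
    A ↦ CD
    C ↦ A
    D ↦ B
  step 0 ⇒ step 1: CBA ⇒ A·A·CD
    B ↦ A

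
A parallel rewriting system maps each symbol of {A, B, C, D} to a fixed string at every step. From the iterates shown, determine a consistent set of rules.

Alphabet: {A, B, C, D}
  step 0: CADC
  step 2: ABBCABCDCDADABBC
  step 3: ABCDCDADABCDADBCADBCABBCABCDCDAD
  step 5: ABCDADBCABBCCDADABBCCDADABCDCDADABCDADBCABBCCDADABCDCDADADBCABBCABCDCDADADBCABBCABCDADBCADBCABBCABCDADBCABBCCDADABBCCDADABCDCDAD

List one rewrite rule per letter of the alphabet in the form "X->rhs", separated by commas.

A->AB, B->CD, C->AD, D->BC

  step 2 ⇒ step 3: ABBCABCDCDADABBC ⇒ AB·CD·CD·AD·AB·CD·AD·BC·AD·BC·AB·BC·AB·CD·CD·AD
    A ↦ AB
    B ↦ CD
    C ↦ AD
    D ↦ BC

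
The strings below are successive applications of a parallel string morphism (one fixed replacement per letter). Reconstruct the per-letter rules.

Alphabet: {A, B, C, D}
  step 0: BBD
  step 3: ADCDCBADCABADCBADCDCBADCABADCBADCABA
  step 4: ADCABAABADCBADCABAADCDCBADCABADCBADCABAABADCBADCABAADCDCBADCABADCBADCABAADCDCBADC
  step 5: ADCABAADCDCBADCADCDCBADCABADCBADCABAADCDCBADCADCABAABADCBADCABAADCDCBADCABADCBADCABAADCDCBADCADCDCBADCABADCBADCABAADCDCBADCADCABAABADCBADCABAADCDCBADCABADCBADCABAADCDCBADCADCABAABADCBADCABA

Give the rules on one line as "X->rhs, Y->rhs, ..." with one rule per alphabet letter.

  step 4 ⇒ step 5: ADCABAABADCBADCABAADCDCBADCABADCBADCABAABADCBADCABAADCDCBADCABADCBADCABAADCDCBADC ⇒ ADC·A·BA·ADC·DCB·ADC·ADC·DCB·ADC·A·BA·DCB·ADC·A·BA·ADC·DCB·ADC·ADC·A·BA·A·BA·DCB·ADC·A·BA·ADC·DCB·ADC·A·BA·DCB·ADC·A·BA·ADC·DCB·ADC·ADC·DCB·ADC·A·BA·DCB·ADC·A·BA·ADC·DCB·ADC·ADC·A·BA·A·BA·DCB·ADC·A·BA·ADC·DCB·ADC·A·BA·DCB·ADC·A·BA·ADC·DCB·ADC·ADC·A·BA·A·BA·DCB·ADC·A·BA
    A ↦ ADC
    B ↦ DCB
    C ↦ BA
    D ↦ A

A->ADC, B->DCB, C->BA, D->A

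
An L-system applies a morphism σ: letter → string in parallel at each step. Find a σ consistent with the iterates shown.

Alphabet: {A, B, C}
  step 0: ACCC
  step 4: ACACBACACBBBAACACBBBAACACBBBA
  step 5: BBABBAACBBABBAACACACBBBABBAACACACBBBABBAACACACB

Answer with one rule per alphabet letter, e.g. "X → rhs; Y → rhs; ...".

A->B, B->AC, C->BA

  step 4 ⇒ step 5: ACACBACACBBBAACACBBBAACACBBBA ⇒ B·BA·B·BA·AC·B·BA·B·BA·AC·AC·AC·B·B·BA·B·BA·AC·AC·AC·B·B·BA·B·BA·AC·AC·AC·B
    A ↦ B
    B ↦ AC
    C ↦ BA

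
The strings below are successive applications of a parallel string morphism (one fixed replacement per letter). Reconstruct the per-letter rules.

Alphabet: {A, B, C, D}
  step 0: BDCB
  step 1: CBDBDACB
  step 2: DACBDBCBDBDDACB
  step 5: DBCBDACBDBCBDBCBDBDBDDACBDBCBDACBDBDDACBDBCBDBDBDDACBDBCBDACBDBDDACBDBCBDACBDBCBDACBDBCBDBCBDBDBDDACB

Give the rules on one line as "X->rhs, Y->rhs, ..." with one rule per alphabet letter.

A->D, B->CB, C->DA, D->DB

  step 1 ⇒ step 2: CBDBDACB ⇒ DA·CB·DB·CB·DB·D·DA·CB
    A ↦ D
    B ↦ CB
    C ↦ DA
    D ↦ DB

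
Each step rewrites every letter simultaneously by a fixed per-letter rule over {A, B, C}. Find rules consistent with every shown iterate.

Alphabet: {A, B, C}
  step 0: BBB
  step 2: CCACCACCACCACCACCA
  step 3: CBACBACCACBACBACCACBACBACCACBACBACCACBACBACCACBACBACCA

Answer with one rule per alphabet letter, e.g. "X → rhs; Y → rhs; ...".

A->CCA, B->AA, C->CBA

  step 2 ⇒ step 3: CCACCACCACCACCACCA ⇒ CBA·CBA·CCA·CBA·CBA·CCA·CBA·CBA·CCA·CBA·CBA·CCA·CBA·CBA·CCA·CBA·CBA·CCA
    A ↦ CCA
    C ↦ CBA
    B ↦ AA  (constrained at step 0)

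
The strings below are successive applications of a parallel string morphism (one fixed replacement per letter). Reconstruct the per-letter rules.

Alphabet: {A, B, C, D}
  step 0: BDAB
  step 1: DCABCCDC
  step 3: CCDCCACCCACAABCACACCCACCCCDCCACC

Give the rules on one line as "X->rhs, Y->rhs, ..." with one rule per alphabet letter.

  step 0 ⇒ step 1: BDAB ⇒ DC·AB·CC·DC
    A ↦ CC
    B ↦ DC
    D ↦ AB
    C ↦ CA  (constrained at step 1)

A->CC, B->DC, C->CA, D->AB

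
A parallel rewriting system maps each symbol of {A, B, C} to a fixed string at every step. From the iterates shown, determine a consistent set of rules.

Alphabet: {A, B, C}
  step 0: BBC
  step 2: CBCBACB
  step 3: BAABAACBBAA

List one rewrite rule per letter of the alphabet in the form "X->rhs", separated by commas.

A->CB, B->A, C->BA

  step 2 ⇒ step 3: CBCBACB ⇒ BA·A·BA·A·CB·BA·A
    A ↦ CB
    B ↦ A
    C ↦ BA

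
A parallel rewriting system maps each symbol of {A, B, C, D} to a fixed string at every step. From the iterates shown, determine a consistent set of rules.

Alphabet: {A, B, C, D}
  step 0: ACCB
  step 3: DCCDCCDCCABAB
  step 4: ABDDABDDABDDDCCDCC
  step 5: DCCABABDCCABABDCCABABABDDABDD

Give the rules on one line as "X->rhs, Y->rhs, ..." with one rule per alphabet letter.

  step 4 ⇒ step 5: ABDDABDDABDDDCCDCC ⇒ D·CC·AB·AB·D·CC·AB·AB·D·CC·AB·AB·AB·D·D·AB·D·D
    A ↦ D
    B ↦ CC
    C ↦ D
    D ↦ AB

A->D, B->CC, C->D, D->AB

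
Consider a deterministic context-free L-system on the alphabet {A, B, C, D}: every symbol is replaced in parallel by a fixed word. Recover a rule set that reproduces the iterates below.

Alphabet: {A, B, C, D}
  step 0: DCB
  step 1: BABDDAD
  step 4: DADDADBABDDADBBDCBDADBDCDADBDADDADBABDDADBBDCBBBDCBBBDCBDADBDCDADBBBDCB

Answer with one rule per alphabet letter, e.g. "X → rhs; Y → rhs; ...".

  step 0 ⇒ step 1: DCB ⇒ B·ABD·DAD
    B ↦ DAD
    C ↦ ABD
    D ↦ B
    A ↦ BDC  (constrained at step 1)

A->BDC, B->DAD, C->ABD, D->B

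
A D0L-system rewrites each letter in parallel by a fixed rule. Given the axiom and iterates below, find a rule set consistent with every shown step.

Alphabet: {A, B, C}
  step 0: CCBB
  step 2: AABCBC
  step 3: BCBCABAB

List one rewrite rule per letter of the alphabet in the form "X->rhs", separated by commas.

A->BC, B->A, C->B

  step 2 ⇒ step 3: AABCBC ⇒ BC·BC·A·B·A·B
    A ↦ BC
    B ↦ A
    C ↦ B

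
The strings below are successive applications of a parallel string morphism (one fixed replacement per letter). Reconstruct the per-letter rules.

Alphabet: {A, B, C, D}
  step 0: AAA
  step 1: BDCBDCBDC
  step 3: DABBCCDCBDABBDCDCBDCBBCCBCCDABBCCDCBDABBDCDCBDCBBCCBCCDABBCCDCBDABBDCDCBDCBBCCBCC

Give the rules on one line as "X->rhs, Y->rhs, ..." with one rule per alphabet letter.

  step 0 ⇒ step 1: AAA ⇒ BDC·BDC·BDC
    A ↦ BDC
    B ↦ DCB  (constrained at step 1)
    C ↦ BCC  (constrained at step 1)
    D ↦ DAB  (constrained at step 1)

A->BDC, B->DCB, C->BCC, D->DAB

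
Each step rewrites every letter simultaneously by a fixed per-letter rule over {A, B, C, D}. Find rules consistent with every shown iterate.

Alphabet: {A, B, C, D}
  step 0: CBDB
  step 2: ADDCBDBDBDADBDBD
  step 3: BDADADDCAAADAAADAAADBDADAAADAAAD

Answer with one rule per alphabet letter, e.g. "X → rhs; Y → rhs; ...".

  step 2 ⇒ step 3: ADDCBDBDBDADBDBD ⇒ BD·AD·AD·DC·AA·AD·AA·AD·AA·AD·BD·AD·AA·AD·AA·AD
    A ↦ BD
    B ↦ AA
    C ↦ DC
    D ↦ AD

A->BD, B->AA, C->DC, D->AD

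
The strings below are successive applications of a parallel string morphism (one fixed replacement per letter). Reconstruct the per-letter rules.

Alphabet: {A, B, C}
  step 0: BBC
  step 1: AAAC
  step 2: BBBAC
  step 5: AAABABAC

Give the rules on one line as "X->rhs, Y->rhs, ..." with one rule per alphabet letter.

A->B, B->A, C->AC

  step 1 ⇒ step 2: AAAC ⇒ B·B·B·AC
    A ↦ B
    C ↦ AC
  step 0 ⇒ step 1: BBC ⇒ A·A·AC
    B ↦ A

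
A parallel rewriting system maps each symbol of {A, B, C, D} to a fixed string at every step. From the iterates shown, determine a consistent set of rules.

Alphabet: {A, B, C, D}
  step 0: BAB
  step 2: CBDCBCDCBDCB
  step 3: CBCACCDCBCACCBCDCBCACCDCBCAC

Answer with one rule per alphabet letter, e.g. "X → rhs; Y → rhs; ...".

A->D, B->CAC, C->CB, D->CD

  step 2 ⇒ step 3: CBDCBCDCBDCB ⇒ CB·CAC·CD·CB·CAC·CB·CD·CB·CAC·CD·CB·CAC
    B ↦ CAC
    C ↦ CB
    D ↦ CD
    A ↦ D  (constrained at step 0)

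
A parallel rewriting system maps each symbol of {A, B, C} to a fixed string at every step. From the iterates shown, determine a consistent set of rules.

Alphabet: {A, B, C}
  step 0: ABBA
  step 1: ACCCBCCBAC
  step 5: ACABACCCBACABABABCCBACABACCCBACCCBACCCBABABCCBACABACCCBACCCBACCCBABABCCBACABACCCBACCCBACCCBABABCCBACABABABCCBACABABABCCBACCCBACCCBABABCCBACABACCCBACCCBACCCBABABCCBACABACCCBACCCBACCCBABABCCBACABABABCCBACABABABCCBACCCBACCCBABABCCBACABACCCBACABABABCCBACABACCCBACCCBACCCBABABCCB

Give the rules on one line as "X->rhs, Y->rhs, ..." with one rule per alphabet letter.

A->AC, B->CCB, C->AB

  step 0 ⇒ step 1: ABBA ⇒ AC·CCB·CCB·AC
    A ↦ AC
    B ↦ CCB
    C ↦ AB  (constrained at step 1)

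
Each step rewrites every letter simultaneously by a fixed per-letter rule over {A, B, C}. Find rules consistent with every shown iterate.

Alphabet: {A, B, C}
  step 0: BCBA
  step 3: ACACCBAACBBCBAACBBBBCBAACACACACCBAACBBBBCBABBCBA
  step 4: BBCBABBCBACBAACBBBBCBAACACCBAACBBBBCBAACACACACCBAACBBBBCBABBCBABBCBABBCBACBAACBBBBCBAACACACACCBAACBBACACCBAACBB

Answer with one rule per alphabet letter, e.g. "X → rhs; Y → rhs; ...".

  step 3 ⇒ step 4: ACACCBAACBBCBAACBBBBCBAACACACACCBAACBBBBCBABBCBA ⇒ BB·CBA·BB·CBA·CBA·AC·BB·BB·CBA·AC·AC·CBA·AC·BB·BB·CBA·AC·AC·AC·AC·CBA·AC·BB·BB·CBA·BB·CBA·BB·CBA·BB·CBA·CBA·AC·BB·BB·CBA·AC·AC·AC·AC·CBA·AC·BB·AC·AC·CBA·AC·BB
    A ↦ BB
    B ↦ AC
    C ↦ CBA

A->BB, B->AC, C->CBA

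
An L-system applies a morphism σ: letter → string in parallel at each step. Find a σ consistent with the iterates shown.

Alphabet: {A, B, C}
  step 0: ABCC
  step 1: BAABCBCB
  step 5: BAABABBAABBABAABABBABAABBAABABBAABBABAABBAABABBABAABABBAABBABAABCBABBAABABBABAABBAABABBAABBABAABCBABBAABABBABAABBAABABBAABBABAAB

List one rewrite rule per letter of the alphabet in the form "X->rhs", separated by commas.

A->BA, B->AB, C->CB

  step 0 ⇒ step 1: ABCC ⇒ BA·AB·CB·CB
    A ↦ BA
    B ↦ AB
    C ↦ CB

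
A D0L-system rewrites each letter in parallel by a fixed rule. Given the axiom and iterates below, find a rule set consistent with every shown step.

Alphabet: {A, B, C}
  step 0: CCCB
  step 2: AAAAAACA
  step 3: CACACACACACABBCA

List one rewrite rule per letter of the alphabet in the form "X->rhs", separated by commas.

A->CA, B->A, C->BB

  step 2 ⇒ step 3: AAAAAACA ⇒ CA·CA·CA·CA·CA·CA·BB·CA
    A ↦ CA
    C ↦ BB
    B ↦ A  (constrained at step 0)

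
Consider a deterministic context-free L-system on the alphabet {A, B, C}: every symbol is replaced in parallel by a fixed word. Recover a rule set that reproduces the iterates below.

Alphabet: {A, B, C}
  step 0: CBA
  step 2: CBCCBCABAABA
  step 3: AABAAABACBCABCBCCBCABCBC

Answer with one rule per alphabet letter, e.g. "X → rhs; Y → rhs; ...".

A->CBC, B->AB, C->A

  step 2 ⇒ step 3: CBCCBCABAABA ⇒ A·AB·A·A·AB·A·CBC·AB·CBC·CBC·AB·CBC
    A ↦ CBC
    B ↦ AB
    C ↦ A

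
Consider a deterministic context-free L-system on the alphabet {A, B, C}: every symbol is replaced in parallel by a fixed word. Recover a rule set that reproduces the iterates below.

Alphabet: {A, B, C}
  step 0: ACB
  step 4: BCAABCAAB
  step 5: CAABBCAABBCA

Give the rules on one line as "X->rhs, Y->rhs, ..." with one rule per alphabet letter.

A->B, B->CA, C->A

  step 4 ⇒ step 5: BCAABCAAB ⇒ CA·A·B·B·CA·A·B·B·CA
    A ↦ B
    B ↦ CA
    C ↦ A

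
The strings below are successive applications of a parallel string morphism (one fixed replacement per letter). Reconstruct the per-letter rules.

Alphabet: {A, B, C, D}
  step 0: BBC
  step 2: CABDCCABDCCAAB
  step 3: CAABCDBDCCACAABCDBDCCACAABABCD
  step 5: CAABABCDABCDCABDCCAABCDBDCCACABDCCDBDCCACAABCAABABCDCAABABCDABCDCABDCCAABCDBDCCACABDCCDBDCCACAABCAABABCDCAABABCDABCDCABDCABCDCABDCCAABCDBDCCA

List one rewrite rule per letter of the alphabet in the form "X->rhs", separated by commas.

A->AB, B->CD, C->CA, D->BDC

  step 2 ⇒ step 3: CABDCCABDCCAAB ⇒ CA·AB·CD·BDC·CA·CA·AB·CD·BDC·CA·CA·AB·AB·CD
    A ↦ AB
    B ↦ CD
    C ↦ CA
    D ↦ BDC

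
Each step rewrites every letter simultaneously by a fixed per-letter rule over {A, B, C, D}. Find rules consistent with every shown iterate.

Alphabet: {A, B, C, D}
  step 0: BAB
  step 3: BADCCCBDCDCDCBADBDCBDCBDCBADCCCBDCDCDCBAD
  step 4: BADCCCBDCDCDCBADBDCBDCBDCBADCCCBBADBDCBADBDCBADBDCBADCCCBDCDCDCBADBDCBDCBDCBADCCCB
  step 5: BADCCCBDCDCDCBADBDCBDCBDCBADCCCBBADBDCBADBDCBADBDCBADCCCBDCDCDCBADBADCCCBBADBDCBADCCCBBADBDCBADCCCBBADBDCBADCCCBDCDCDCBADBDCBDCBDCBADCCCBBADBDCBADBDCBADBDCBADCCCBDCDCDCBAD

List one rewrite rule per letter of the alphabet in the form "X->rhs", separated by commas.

A->CCC, B->BAD, C->DC, D->B

  step 4 ⇒ step 5: BADCCCBDCDCDCBADBDCBDCBDCBADCCCBBADBDCBADBDCBADBDCBADCCCBDCDCDCBADBDCBDCBDCBADCCCB ⇒ BAD·CCC·B·DC·DC·DC·BAD·B·DC·B·DC·B·DC·BAD·CCC·B·BAD·B·DC·BAD·B·DC·BAD·B·DC·BAD·CCC·B·DC·DC·DC·BAD·BAD·CCC·B·BAD·B·DC·BAD·CCC·B·BAD·B·DC·BAD·CCC·B·BAD·B·DC·BAD·CCC·B·DC·DC·DC·BAD·B·DC·B·DC·B·DC·BAD·CCC·B·BAD·B·DC·BAD·B·DC·BAD·B·DC·BAD·CCC·B·DC·DC·DC·BAD
    A ↦ CCC
    B ↦ BAD
    C ↦ DC
    D ↦ B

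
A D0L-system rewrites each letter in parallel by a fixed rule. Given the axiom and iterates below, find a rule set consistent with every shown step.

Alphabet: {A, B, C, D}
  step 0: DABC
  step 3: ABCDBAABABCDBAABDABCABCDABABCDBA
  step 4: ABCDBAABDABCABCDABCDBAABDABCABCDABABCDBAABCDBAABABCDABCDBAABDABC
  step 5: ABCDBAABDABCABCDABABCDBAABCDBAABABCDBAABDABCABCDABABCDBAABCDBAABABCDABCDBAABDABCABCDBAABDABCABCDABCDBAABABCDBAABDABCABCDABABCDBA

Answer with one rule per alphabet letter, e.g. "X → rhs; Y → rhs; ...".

  step 4 ⇒ step 5: ABCDBAABDABCABCDABCDBAABDABCABCDABABCDBAABCDBAABABCDABCDBAABDABC ⇒ ABC·D·BA·AB·D·ABC·ABC·D·AB·ABC·D·BA·ABC·D·BA·AB·ABC·D·BA·AB·D·ABC·ABC·D·AB·ABC·D·BA·ABC·D·BA·AB·ABC·D·ABC·D·BA·AB·D·ABC·ABC·D·BA·AB·D·ABC·ABC·D·ABC·D·BA·AB·ABC·D·BA·AB·D·ABC·ABC·D·AB·ABC·D·BA
    A ↦ ABC
    B ↦ D
    C ↦ BA
    D ↦ AB

A->ABC, B->D, C->BA, D->AB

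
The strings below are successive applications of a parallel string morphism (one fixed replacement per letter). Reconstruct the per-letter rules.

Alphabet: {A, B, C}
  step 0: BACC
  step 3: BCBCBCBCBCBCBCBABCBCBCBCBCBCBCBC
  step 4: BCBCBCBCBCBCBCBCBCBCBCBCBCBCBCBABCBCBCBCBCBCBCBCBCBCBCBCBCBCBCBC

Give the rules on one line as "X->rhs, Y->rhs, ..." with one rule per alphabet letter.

  step 3 ⇒ step 4: BCBCBCBCBCBCBCBABCBCBCBCBCBCBCBC ⇒ BC·BC·BC·BC·BC·BC·BC·BC·BC·BC·BC·BC·BC·BC·BC·BA·BC·BC·BC·BC·BC·BC·BC·BC·BC·BC·BC·BC·BC·BC·BC·BC
    A ↦ BA
    B ↦ BC
    C ↦ BC

A->BA, B->BC, C->BC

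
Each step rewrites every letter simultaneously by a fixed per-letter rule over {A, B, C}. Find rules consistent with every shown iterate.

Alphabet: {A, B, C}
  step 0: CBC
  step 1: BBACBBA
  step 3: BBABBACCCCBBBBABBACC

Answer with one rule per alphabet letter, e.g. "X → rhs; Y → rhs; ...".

A->BB, B->C, C->BBA

  step 0 ⇒ step 1: CBC ⇒ BBA·C·BBA
    B ↦ C
    C ↦ BBA
    A ↦ BB  (constrained at step 1)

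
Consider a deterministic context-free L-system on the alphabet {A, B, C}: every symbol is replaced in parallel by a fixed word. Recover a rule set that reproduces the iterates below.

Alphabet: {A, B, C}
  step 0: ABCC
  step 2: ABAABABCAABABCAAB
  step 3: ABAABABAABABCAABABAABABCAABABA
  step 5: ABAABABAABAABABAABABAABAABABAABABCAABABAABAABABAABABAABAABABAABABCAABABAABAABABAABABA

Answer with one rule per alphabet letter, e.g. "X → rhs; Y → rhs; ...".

  step 2 ⇒ step 3: ABAABABCAABABCAAB ⇒ AB·A·AB·AB·A·AB·A·BCA·AB·AB·A·AB·A·BCA·AB·AB·A
    A ↦ AB
    B ↦ A
    C ↦ BCA

A->AB, B->A, C->BCA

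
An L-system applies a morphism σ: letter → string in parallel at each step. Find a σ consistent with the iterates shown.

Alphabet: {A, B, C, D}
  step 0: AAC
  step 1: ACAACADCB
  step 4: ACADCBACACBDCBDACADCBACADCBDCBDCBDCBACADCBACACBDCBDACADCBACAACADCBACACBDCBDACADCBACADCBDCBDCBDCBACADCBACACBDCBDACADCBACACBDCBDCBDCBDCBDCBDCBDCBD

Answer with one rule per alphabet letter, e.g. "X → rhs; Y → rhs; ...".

  step 0 ⇒ step 1: AAC ⇒ ACA·ACA·DCB
    A ↦ ACA
    C ↦ DCB
    B ↦ D  (constrained at step 1)
    D ↦ CB  (constrained at step 1)

A->ACA, B->D, C->DCB, D->CB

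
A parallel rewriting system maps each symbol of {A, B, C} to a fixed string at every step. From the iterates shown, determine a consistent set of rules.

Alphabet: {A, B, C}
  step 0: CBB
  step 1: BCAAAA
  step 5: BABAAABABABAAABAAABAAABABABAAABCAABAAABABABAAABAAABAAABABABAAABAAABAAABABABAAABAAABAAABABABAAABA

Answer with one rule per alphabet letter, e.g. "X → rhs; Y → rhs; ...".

  step 0 ⇒ step 1: CBB ⇒ BC·AA·AA
    B ↦ AA
    C ↦ BC
    A ↦ BA  (constrained at step 1)

A->BA, B->AA, C->BC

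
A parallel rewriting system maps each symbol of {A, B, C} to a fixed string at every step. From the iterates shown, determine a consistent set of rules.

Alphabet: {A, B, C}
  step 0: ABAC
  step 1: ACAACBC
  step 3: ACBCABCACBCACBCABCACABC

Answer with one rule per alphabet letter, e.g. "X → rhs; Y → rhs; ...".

A->AC, B->A, C->BC

  step 0 ⇒ step 1: ABAC ⇒ AC·A·AC·BC
    A ↦ AC
    B ↦ A
    C ↦ BC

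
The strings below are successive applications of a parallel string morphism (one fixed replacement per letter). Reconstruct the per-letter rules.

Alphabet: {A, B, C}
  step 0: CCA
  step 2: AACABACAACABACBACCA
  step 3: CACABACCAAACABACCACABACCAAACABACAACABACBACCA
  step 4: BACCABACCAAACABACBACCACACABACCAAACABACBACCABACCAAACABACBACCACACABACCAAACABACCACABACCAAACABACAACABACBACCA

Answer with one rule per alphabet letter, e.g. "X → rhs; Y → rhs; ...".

  step 3 ⇒ step 4: CACABACCAAACABACCACABACCAAACABACAACABACBACCA ⇒ BAC·CA·BAC·CA·AA·CA·BAC·BAC·CA·CA·CA·BAC·CA·AA·CA·BAC·BAC·CA·BAC·CA·AA·CA·BAC·BAC·CA·CA·CA·BAC·CA·AA·CA·BAC·CA·CA·BAC·CA·AA·CA·BAC·AA·CA·BAC·BAC·CA
    A ↦ CA
    B ↦ AA
    C ↦ BAC

A->CA, B->AA, C->BAC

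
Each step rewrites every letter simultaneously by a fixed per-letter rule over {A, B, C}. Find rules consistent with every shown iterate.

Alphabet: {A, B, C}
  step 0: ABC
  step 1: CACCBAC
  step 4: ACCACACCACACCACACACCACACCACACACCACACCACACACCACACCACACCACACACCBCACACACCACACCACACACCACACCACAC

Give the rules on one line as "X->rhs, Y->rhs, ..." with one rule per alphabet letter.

  step 0 ⇒ step 1: ABC ⇒ CAC·CB·AC
    A ↦ CAC
    B ↦ CB
    C ↦ AC

A->CAC, B->CB, C->AC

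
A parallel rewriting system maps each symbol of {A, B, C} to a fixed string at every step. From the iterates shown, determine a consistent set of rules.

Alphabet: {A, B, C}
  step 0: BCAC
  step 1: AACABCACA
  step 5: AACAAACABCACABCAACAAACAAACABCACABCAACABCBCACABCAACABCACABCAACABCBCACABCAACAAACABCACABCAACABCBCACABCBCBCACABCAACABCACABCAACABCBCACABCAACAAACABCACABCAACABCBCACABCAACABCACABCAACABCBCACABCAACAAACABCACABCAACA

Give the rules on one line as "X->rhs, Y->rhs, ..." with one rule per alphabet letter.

  step 0 ⇒ step 1: BCAC ⇒ A·ACA·BC·ACA
    A ↦ BC
    B ↦ A
    C ↦ ACA

A->BC, B->A, C->ACA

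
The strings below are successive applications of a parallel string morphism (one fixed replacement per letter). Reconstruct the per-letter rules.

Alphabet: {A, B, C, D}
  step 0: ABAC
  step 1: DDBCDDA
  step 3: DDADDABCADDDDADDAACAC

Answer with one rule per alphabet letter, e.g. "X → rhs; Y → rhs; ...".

A->DD, B->BC, C->A, D->AC

  step 0 ⇒ step 1: ABAC ⇒ DD·BC·DD·A
    A ↦ DD
    B ↦ BC
    C ↦ A
    D ↦ AC  (constrained at step 1)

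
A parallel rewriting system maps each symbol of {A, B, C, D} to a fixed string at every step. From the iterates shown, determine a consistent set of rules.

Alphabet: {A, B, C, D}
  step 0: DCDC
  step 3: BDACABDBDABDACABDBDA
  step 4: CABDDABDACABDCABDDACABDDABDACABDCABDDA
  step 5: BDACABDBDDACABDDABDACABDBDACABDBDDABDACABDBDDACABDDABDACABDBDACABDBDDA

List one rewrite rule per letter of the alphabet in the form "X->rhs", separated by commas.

A->DA, B->CA, C->B, D->BD

  step 4 ⇒ step 5: CABDDABDACABDCABDDACABDDABDACABDCABDDA ⇒ B·DA·CA·BD·BD·DA·CA·BD·DA·B·DA·CA·BD·B·DA·CA·BD·BD·DA·B·DA·CA·BD·BD·DA·CA·BD·DA·B·DA·CA·BD·B·DA·CA·BD·BD·DA
    A ↦ DA
    B ↦ CA
    C ↦ B
    D ↦ BD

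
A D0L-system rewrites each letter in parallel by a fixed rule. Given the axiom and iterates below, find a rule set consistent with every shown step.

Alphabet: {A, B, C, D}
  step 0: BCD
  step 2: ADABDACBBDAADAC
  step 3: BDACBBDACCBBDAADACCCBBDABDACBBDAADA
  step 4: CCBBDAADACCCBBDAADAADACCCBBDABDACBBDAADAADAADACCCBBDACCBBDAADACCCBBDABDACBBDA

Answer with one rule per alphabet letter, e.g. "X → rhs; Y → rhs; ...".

  step 3 ⇒ step 4: BDACBBDACCBBDAADACCCBBDABDACBBDAADA ⇒ C·CB·BDA·ADA·C·C·CB·BDA·ADA·ADA·C·C·CB·BDA·BDA·CB·BDA·ADA·ADA·ADA·C·C·CB·BDA·C·CB·BDA·ADA·C·C·CB·BDA·BDA·CB·BDA
    A ↦ BDA
    B ↦ C
    C ↦ ADA
    D ↦ CB

A->BDA, B->C, C->ADA, D->CB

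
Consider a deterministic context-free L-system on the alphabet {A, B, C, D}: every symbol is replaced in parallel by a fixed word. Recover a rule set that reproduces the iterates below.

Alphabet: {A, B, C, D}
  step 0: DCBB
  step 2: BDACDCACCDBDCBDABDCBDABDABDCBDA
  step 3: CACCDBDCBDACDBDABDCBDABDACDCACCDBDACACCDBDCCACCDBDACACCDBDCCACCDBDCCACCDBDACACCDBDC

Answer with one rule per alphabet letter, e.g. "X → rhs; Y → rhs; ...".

  step 2 ⇒ step 3: BDACDCACCDBDCBDABDCBDABDABDCBDA ⇒ CAC·CD·BDC·BDA·CD·BDA·BDC·BDA·BDA·CD·CAC·CD·BDA·CAC·CD·BDC·CAC·CD·BDA·CAC·CD·BDC·CAC·CD·BDC·CAC·CD·BDA·CAC·CD·BDC
    A ↦ BDC
    B ↦ CAC
    C ↦ BDA
    D ↦ CD

A->BDC, B->CAC, C->BDA, D->CD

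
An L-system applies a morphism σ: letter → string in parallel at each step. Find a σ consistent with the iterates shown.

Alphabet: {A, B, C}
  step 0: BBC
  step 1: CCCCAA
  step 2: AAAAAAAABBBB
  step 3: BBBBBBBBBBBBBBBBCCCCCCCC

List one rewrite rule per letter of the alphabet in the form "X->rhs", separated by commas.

  step 2 ⇒ step 3: AAAAAAAABBBB ⇒ BB·BB·BB·BB·BB·BB·BB·BB·CC·CC·CC·CC
    A ↦ BB
    B ↦ CC
  step 0 ⇒ step 1: BBC ⇒ CC·CC·AA
    C ↦ AA

A->BB, B->CC, C->AA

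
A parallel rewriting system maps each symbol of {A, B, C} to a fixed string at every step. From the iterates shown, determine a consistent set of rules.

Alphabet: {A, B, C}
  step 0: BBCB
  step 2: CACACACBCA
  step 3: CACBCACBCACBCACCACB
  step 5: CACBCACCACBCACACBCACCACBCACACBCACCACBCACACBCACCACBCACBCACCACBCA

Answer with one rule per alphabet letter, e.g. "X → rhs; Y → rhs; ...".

A->CB, B->C, C->CA

  step 2 ⇒ step 3: CACACACBCA ⇒ CA·CB·CA·CB·CA·CB·CA·C·CA·CB
    A ↦ CB
    B ↦ C
    C ↦ CA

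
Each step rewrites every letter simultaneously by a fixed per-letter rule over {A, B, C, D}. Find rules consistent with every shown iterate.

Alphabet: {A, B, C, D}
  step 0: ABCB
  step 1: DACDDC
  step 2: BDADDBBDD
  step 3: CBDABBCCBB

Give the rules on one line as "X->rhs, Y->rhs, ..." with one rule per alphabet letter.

A->DA, B->C, C->DD, D->B

  step 2 ⇒ step 3: BDADDBBDD ⇒ C·B·DA·B·B·C·C·B·B
    A ↦ DA
    B ↦ C
    D ↦ B
  step 0 ⇒ step 1: ABCB ⇒ DA·C·DD·C
    C ↦ DD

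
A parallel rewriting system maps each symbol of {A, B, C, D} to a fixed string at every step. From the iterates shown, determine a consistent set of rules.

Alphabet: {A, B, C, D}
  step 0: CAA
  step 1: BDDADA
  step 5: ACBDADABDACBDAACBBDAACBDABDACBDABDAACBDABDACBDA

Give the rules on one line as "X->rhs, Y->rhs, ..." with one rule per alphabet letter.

  step 0 ⇒ step 1: CAA ⇒ BD·DA·DA
    A ↦ DA
    C ↦ BD
    B ↦ AC  (constrained at step 1)
    D ↦ B  (constrained at step 1)

A->DA, B->AC, C->BD, D->B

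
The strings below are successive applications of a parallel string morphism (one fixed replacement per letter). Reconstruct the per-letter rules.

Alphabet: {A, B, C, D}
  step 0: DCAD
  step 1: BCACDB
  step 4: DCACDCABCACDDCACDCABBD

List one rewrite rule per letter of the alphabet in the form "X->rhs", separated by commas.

A->CD, B->D, C->CA, D->B

  step 0 ⇒ step 1: DCAD ⇒ B·CA·CD·B
    A ↦ CD
    C ↦ CA
    D ↦ B
    B ↦ D  (constrained at step 1)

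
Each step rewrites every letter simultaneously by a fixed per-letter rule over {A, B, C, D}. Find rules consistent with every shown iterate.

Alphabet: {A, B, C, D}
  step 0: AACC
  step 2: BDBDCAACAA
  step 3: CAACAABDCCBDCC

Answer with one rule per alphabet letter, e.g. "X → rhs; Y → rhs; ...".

  step 2 ⇒ step 3: BDBDCAACAA ⇒ C·AA·C·AA·BD·C·C·BD·C·C
    A ↦ C
    B ↦ C
    C ↦ BD
    D ↦ AA

A->C, B->C, C->BD, D->AA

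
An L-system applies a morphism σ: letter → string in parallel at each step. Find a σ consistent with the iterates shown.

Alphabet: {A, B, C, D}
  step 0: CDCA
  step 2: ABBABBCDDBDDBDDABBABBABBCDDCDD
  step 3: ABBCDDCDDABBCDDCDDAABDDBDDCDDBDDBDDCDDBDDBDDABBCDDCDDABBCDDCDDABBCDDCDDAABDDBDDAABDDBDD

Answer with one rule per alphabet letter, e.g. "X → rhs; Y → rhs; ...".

A->ABB, B->CDD, C->AA, D->BDD

  step 2 ⇒ step 3: ABBABBCDDBDDBDDABBABBABBCDDCDD ⇒ ABB·CDD·CDD·ABB·CDD·CDD·AA·BDD·BDD·CDD·BDD·BDD·CDD·BDD·BDD·ABB·CDD·CDD·ABB·CDD·CDD·ABB·CDD·CDD·AA·BDD·BDD·AA·BDD·BDD
    A ↦ ABB
    B ↦ CDD
    C ↦ AA
    D ↦ BDD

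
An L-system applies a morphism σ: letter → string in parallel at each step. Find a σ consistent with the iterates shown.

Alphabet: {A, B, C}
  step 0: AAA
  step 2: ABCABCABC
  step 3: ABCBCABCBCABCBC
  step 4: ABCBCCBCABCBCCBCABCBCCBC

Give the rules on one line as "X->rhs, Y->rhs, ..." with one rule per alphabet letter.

A->AB, B->C, C->BC

  step 3 ⇒ step 4: ABCBCABCBCABCBC ⇒ AB·C·BC·C·BC·AB·C·BC·C·BC·AB·C·BC·C·BC
    A ↦ AB
    B ↦ C
    C ↦ BC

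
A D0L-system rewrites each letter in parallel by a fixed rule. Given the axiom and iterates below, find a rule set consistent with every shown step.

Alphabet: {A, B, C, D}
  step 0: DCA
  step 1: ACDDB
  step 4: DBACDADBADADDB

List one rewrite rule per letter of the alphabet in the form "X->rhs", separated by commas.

  step 0 ⇒ step 1: DCA ⇒ A·CD·DB
    A ↦ DB
    C ↦ CD
    D ↦ A
    B ↦ D  (constrained at step 1)

A->DB, B->D, C->CD, D->A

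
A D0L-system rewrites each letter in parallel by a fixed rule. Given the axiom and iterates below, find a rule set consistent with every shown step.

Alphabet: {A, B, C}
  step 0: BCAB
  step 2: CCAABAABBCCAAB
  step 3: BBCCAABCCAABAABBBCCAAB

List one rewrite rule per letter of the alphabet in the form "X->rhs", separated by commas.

A->C, B->AAB, C->B

  step 2 ⇒ step 3: CCAABAABBCCAAB ⇒ B·B·C·C·AAB·C·C·AAB·AAB·B·B·C·C·AAB
    A ↦ C
    B ↦ AAB
    C ↦ B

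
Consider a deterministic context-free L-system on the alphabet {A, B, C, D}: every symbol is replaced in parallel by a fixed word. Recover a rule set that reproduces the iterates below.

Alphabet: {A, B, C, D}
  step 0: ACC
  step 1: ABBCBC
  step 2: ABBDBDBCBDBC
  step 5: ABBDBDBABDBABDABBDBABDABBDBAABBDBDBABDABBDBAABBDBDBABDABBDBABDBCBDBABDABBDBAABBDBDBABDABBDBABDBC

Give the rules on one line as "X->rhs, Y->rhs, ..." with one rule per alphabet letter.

A->AB, B->BD, C->BC, D->BA

  step 1 ⇒ step 2: ABBCBC ⇒ AB·BD·BD·BC·BD·BC
    A ↦ AB
    B ↦ BD
    C ↦ BC
    D ↦ BA  (constrained at step 2)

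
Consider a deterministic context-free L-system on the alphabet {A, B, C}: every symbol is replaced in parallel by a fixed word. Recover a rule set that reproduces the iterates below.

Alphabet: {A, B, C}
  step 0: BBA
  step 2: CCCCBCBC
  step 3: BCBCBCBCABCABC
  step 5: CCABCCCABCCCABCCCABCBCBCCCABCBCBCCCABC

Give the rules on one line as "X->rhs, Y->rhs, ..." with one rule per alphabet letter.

A->CC, B->A, C->BC

  step 2 ⇒ step 3: CCCCBCBC ⇒ BC·BC·BC·BC·A·BC·A·BC
    B ↦ A
    C ↦ BC
    A ↦ CC  (constrained at step 0)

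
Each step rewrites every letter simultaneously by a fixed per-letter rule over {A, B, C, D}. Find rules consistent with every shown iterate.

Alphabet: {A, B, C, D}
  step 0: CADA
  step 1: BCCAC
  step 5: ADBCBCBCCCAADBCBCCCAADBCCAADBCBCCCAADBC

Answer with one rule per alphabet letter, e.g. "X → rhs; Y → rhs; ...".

A->C, B->AD, C->BC, D->A

  step 0 ⇒ step 1: CADA ⇒ BC·C·A·C
    A ↦ C
    C ↦ BC
    D ↦ A
    B ↦ AD  (constrained at step 1)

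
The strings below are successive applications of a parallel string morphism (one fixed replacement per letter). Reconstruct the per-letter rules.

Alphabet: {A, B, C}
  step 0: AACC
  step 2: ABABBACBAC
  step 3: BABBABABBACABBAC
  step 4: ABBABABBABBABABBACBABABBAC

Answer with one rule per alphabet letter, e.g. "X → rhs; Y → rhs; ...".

  step 3 ⇒ step 4: BABBABABBACABBAC ⇒ AB·B·AB·AB·B·AB·B·AB·AB·B·AC·B·AB·AB·B·AC
    A ↦ B
    B ↦ AB
    C ↦ AC

A->B, B->AB, C->AC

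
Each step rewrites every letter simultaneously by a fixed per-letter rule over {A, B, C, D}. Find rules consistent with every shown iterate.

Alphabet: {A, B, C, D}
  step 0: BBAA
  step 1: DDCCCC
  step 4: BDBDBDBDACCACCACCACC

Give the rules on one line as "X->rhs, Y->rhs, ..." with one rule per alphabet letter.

  step 0 ⇒ step 1: BBAA ⇒ D·D·CC·CC
    A ↦ CC
    B ↦ D
    C ↦ BD  (constrained at step 1)
    D ↦ A  (constrained at step 1)

A->CC, B->D, C->BD, D->A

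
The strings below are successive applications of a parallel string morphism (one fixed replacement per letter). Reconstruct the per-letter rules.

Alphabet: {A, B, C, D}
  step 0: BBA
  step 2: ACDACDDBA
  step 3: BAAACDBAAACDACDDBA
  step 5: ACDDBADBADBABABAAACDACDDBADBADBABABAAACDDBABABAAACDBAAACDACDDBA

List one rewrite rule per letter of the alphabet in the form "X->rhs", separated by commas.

A->BA, B->D, C->A, D->ACD

  step 2 ⇒ step 3: ACDACDDBA ⇒ BA·A·ACD·BA·A·ACD·ACD·D·BA
    A ↦ BA
    B ↦ D
    C ↦ A
    D ↦ ACD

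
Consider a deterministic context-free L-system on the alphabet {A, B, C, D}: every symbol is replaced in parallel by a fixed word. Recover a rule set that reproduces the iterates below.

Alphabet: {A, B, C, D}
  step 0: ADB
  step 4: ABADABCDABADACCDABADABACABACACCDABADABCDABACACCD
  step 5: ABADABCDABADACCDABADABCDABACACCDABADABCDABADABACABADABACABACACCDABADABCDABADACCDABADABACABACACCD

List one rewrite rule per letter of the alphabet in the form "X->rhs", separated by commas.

A->AB, B->AD, C->AC, D->CD

  step 4 ⇒ step 5: ABADABCDABADACCDABADABACABACACCDABADABCDABACACCD ⇒ AB·AD·AB·CD·AB·AD·AC·CD·AB·AD·AB·CD·AB·AC·AC·CD·AB·AD·AB·CD·AB·AD·AB·AC·AB·AD·AB·AC·AB·AC·AC·CD·AB·AD·AB·CD·AB·AD·AC·CD·AB·AD·AB·AC·AB·AC·AC·CD
    A ↦ AB
    B ↦ AD
    C ↦ AC
    D ↦ CD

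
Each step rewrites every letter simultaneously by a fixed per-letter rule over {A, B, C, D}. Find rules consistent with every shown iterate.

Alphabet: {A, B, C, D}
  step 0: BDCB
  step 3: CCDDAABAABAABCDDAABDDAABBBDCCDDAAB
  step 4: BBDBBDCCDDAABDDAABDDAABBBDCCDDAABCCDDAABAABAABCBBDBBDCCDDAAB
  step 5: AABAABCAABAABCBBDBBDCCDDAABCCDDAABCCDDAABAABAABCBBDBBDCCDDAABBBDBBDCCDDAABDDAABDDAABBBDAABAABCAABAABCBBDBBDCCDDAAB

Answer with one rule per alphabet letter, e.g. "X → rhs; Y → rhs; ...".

  step 4 ⇒ step 5: BBDBBDCCDDAABDDAABDDAABBBDCCDDAABCCDDAABAABAABCBBDBBDCCDDAAB ⇒ AAB·AAB·C·AAB·AAB·C·BBD·BBD·C·C·D·D·AAB·C·C·D·D·AAB·C·C·D·D·AAB·AAB·AAB·C·BBD·BBD·C·C·D·D·AAB·BBD·BBD·C·C·D·D·AAB·D·D·AAB·D·D·AAB·BBD·AAB·AAB·C·AAB·AAB·C·BBD·BBD·C·C·D·D·AAB
    A ↦ D
    B ↦ AAB
    C ↦ BBD
    D ↦ C

A->D, B->AAB, C->BBD, D->C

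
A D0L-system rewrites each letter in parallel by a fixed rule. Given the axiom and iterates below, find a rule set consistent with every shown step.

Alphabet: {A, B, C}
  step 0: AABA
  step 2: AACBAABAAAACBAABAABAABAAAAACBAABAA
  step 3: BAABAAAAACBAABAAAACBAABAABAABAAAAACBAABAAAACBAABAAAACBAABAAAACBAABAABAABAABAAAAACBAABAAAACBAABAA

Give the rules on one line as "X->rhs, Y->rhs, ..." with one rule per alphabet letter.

  step 2 ⇒ step 3: AACBAABAAAACBAABAABAABAAAAACBAABAA ⇒ BAA·BAA·A·AAC·BAA·BAA·AAC·BAA·BAA·BAA·BAA·A·AAC·BAA·BAA·AAC·BAA·BAA·AAC·BAA·BAA·AAC·BAA·BAA·BAA·BAA·BAA·A·AAC·BAA·BAA·AAC·BAA·BAA
    A ↦ BAA
    B ↦ AAC
    C ↦ A

A->BAA, B->AAC, C->A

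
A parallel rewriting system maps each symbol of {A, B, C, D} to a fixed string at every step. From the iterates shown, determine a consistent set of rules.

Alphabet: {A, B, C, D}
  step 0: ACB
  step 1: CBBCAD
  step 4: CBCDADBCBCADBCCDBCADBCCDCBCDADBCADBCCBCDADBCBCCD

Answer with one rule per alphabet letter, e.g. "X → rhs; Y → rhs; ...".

  step 0 ⇒ step 1: ACB ⇒ CB·BC·AD
    A ↦ CB
    B ↦ AD
    C ↦ BC
    D ↦ CD  (constrained at step 1)

A->CB, B->AD, C->BC, D->CD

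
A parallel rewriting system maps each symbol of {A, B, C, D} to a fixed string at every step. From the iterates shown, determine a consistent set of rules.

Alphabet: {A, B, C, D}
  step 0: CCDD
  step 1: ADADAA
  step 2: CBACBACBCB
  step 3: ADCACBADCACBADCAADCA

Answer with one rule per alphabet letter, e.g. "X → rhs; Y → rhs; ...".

  step 2 ⇒ step 3: CBACBACBCB ⇒ AD·CA·CB·AD·CA·CB·AD·CA·AD·CA
    A ↦ CB
    B ↦ CA
    C ↦ AD
  step 0 ⇒ step 1: CCDD ⇒ AD·AD·A·A
    D ↦ A

A->CB, B->CA, C->AD, D->A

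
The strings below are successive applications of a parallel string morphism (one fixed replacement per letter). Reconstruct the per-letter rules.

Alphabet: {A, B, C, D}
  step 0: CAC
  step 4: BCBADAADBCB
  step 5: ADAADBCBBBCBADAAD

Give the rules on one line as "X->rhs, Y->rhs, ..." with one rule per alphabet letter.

A->B, B->AD, C->A, D->CB

  step 4 ⇒ step 5: BCBADAADBCB ⇒ AD·A·AD·B·CB·B·B·CB·AD·A·AD
    A ↦ B
    B ↦ AD
    C ↦ A
    D ↦ CB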